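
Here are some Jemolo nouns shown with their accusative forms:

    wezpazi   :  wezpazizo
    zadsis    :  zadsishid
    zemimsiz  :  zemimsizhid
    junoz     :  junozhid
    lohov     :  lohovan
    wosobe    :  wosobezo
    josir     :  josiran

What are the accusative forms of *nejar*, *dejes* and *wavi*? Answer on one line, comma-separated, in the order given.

nejaran, dejeshid, wavizo

The alternation tracks the final sound of the stem — -hid when the stem ends in a sibilant (*zadsis*, *zemimsiz*, *junoz*); -an when the stem ends in a non-sibilant consonant (*lohov*, *josir*); -zo when the stem ends in a vowel (*wezpazi*, *wosobe*).
The final sound of *nejar* is /r/, which is a non-sibilant consonant, so the suffix is -an, giving *nejaran*.
*dejes*: final sound = /s/, a sibilant → -hid → *dejeshid*.
The final sound of *wavi* is /i/, which is a vowel, so the suffix is -zo, giving *wavizo*.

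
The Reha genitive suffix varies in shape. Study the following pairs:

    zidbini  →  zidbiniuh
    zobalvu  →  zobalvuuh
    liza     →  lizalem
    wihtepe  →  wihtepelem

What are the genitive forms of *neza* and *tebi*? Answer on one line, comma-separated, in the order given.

nezalem, tebiuh

The alternation tracks the last vowel of the stem — -uh when the last vowel of the stem is a high vowel (*zidbini*, *zobalvu*); -lem when the last vowel of the stem is a non-high vowel (*liza*, *wihtepe*).
*neza* — last vowel /a/ (a non-high vowel) → -lem → *nezalem*.
*tebi*: last vowel = /i/, a high vowel → -uh → *tebiuh*.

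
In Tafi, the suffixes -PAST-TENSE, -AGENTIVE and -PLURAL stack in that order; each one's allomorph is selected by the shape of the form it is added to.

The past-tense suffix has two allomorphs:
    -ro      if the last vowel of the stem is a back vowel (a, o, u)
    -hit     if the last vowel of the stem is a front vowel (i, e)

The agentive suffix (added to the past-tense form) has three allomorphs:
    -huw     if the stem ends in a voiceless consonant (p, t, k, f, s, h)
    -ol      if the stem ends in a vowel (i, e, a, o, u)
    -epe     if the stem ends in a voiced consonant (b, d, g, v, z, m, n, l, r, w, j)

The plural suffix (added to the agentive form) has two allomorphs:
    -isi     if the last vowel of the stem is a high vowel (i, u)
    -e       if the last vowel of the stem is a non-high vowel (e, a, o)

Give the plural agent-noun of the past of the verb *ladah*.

*ladah* — last vowel /a/ (a back vowel) → -ro → *ladahro*.
Since the final sound of the past-tense form *ladahro* is /o/ (a vowel), it takes -ol, giving *ladahrool*.
Since the last vowel of the agentive form *ladahrool* is /o/ (a non-high vowel), it takes -e, giving *ladahroole*.

ladahroole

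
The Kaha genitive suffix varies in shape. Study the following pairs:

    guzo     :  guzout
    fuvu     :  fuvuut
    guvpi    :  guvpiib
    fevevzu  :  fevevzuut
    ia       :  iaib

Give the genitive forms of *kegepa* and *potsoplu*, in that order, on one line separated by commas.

The suffix is conditioned by the last vowel: -ut when the last vowel of the stem is a rounded vowel (*guzo*, *fuvu*, *fevevzu*); -ib when the last vowel of the stem is an unrounded vowel (*guvpi*, *ia*).
*kegepa*: last vowel = /a/, an unrounded vowel → -ib → *kegepaib*.
*potsoplu*: last vowel = /u/, a rounded vowel → -ut → *potsopluut*.

kegepaib, potsopluut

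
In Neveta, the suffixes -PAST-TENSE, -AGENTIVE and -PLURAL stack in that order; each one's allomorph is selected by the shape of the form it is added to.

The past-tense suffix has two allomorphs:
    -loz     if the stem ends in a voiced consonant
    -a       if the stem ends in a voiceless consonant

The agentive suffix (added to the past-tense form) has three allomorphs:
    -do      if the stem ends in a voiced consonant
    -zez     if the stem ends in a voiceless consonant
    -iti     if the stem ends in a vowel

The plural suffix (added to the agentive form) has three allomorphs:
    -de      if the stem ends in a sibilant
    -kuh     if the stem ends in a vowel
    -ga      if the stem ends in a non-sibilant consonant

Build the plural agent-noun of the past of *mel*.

mellozdokuh

*mel*: final consonant = /l/, voiced → -loz → *melloz*.
The past-tense form *melloz* — final sound /z/ (a voiced consonant) → -do → *mellozdo*.
The agentive form *mellozdo* — final sound /o/ (a vowel) → -kuh → *mellozdokuh*.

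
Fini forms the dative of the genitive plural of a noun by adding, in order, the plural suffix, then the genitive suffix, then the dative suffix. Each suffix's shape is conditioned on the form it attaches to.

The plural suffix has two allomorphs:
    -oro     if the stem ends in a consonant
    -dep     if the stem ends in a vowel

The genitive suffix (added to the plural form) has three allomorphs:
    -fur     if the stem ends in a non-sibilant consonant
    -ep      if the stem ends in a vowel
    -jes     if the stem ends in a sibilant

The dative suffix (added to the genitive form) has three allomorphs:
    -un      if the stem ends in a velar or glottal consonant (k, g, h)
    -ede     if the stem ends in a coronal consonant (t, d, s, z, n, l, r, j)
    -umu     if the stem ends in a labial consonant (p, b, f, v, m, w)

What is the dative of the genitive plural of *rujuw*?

Since the final sound of *rujuw* is /w/ (a consonant), it takes -oro, giving *rujuworo*.
The final sound of the plural form *rujuworo* is /o/, which is a vowel, so the genitive suffix is -ep, giving *rujuworoep*.
The genitive form *rujuworoep* — final consonant /p/ (labial) → -umu → *rujuworoepumu*.

rujuworoepumu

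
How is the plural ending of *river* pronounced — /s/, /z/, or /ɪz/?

/z/

The stem *river* ends in a voiced non-sibilant sound.
The plural suffix surfaces as /ɪz/ after sibilants, /s/ after other voiceless consonants, and /z/ after other voiced sounds.
So the plural -s on *river* is pronounced /z/.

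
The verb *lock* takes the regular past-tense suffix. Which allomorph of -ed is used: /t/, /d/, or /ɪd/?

The stem *lock* ends in a voiceless consonant other than /t/.
The -ed suffix is realized as /ɪd/ after /t, d/; as /t/ after other voiceless consonants; and as /d/ after other voiced sounds.
So -ed on *lock* is pronounced /t/.

/t/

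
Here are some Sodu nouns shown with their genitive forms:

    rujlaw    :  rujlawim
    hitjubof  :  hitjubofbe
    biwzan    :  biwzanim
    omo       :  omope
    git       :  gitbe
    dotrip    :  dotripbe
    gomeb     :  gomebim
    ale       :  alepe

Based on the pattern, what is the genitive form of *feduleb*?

Looking at the final sound of each stem: -be when the stem ends in a voiceless consonant (*hitjubof*, *git*, *dotrip*); -im when the stem ends in a voiced consonant (*rujlaw*, *biwzan*, *gomeb*); -pe when the stem ends in a vowel (*omo*, *ale*).
*feduleb*: final sound = /b/, a voiced consonant → -im → *fedulebim*.

fedulebim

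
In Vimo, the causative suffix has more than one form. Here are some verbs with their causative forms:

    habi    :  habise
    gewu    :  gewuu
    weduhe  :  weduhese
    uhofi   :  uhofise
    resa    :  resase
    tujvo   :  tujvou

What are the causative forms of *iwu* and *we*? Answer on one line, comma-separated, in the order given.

iwuu, wese

The suffix is conditioned by the last vowel: -u when the last vowel of the stem is a rounded vowel (*gewu*, *tujvo*); -se when the last vowel of the stem is an unrounded vowel (*habi*, *weduhe*, *uhofi*, *resa*).
The last vowel of *iwu* is /u/, which is a rounded vowel, so the suffix is -u, giving *iwuu*.
*we*: last vowel = /e/, an unrounded vowel → -se → *wese*.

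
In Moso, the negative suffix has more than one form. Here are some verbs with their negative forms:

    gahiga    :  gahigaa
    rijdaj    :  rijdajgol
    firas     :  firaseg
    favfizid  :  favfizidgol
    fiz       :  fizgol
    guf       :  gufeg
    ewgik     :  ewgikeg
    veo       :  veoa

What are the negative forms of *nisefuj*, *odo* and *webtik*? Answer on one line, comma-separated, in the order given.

The suffix is conditioned by the final sound: -eg when the stem ends in a voiceless consonant (*firas*, *guf*, *ewgik*); -gol when the stem ends in a voiced consonant (*rijdaj*, *favfizid*, *fiz*); -a when the stem ends in a vowel (*gahiga*, *veo*).
Since the final sound of *nisefuj* is /j/ (a voiced consonant), it takes -gol, giving *nisefujgol*.
*odo*: final sound = /o/, a vowel → -a → *odoa*.
The final sound of *webtik* is /k/, which is a voiceless consonant, so the suffix is -eg, giving *webtikeg*.

nisefujgol, odoa, webtikeg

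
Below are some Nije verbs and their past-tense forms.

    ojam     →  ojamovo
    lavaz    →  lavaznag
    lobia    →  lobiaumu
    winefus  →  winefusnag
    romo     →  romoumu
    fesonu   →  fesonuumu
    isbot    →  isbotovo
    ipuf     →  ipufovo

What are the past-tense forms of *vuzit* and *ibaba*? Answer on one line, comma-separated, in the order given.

Looking at the final sound of each stem: -nag when the stem ends in a sibilant (*lavaz*, *winefus*); -ovo when the stem ends in a non-sibilant consonant (*ojam*, *isbot*, *ipuf*); -umu when the stem ends in a vowel (*lobia*, *romo*, *fesonu*).
*vuzit* — final sound /t/ (a non-sibilant consonant) → -ovo → *vuzitovo*.
Since the final sound of *ibaba* is /a/ (a vowel), it takes -umu, giving *ibabaumu*.

vuzitovo, ibabaumu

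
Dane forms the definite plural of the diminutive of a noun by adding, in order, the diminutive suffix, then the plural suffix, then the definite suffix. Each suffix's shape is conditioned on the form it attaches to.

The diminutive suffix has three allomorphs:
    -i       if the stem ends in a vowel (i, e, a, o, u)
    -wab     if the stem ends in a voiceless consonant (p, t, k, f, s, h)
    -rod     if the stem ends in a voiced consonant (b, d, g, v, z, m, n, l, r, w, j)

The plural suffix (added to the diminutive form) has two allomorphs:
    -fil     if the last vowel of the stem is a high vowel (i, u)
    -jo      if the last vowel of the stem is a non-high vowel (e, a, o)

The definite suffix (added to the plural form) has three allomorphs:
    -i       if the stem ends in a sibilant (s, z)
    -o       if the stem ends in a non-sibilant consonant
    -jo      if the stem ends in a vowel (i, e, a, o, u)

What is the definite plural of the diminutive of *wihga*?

wihgaifilo

*wihga* — final sound /a/ (a vowel) → -i → *wihgai*.
The diminutive form *wihgai*: last vowel = /i/, a high vowel → -fil → *wihgaifil*.
The final sound of the plural form *wihgaifil* is /l/, which is a non-sibilant consonant, so the definite suffix is -o, giving *wihgaifilo*.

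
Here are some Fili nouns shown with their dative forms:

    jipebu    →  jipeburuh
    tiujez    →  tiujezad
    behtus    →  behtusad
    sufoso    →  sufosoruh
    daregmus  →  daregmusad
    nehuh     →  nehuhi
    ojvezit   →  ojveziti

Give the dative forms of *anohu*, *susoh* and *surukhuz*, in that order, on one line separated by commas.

anohuruh, susohi, surukhuzad

The suffix is conditioned by the final sound: -ad when the stem ends in a sibilant (*tiujez*, *behtus*, *daregmus*); -i when the stem ends in a non-sibilant consonant (*nehuh*, *ojvezit*); -ruh when the stem ends in a vowel (*jipebu*, *sufoso*).
*anohu*: final sound = /u/, a vowel → -ruh → *anohuruh*.
Since the final sound of *susoh* is /h/ (a non-sibilant consonant), it takes -i, giving *susohi*.
*surukhuz* — final sound /z/ (a sibilant) → -ad → *surukhuzad*.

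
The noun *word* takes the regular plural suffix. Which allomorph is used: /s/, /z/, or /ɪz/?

/z/

The stem *word* ends in a voiced non-sibilant sound.
The plural suffix surfaces as /ɪz/ after sibilants, /s/ after other voiceless consonants, and /z/ after other voiced sounds.
So the plural -s on *word* is pronounced /z/.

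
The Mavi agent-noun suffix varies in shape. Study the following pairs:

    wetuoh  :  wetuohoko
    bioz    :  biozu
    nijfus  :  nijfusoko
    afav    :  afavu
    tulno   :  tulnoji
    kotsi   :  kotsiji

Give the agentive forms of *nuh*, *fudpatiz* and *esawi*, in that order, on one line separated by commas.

Looking at the final sound of each stem: -oko when the stem ends in a voiceless consonant (*wetuoh*, *nijfus*); -u when the stem ends in a voiced consonant (*bioz*, *afav*); -ji when the stem ends in a vowel (*tulno*, *kotsi*).
The final sound of *nuh* is /h/, which is a voiceless consonant, so the suffix is -oko, giving *nuhoko*.
*fudpatiz* — final sound /z/ (a voiced consonant) → -u → *fudpatizu*.
The final sound of *esawi* is /i/, which is a vowel, so the suffix is -ji, giving *esawiji*.

nuhoko, fudpatizu, esawiji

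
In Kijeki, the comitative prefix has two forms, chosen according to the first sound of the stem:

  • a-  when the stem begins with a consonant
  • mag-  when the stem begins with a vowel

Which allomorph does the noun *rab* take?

Since the first sound of *rab* is /r/ (a consonant), it takes a-.

a-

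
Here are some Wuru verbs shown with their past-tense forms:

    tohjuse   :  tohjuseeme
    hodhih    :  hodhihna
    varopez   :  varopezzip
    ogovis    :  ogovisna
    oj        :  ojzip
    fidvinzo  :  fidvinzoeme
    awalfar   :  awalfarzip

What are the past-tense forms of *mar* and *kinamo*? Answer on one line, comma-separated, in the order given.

marzip, kinamoeme

The alternation tracks the final sound of the stem — -na when the stem ends in a voiceless consonant (*hodhih*, *ogovis*); -zip when the stem ends in a voiced consonant (*varopez*, *oj*, *awalfar*); -eme when the stem ends in a vowel (*tohjuse*, *fidvinzo*).
*mar*: final sound = /r/, a voiced consonant → -zip → *marzip*.
Since the final sound of *kinamo* is /o/ (a vowel), it takes -eme, giving *kinamoeme*.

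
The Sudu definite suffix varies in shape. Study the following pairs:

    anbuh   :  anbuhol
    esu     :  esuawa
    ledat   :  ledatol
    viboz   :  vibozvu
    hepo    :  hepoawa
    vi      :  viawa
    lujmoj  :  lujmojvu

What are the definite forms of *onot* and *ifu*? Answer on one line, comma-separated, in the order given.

onotol, ifuawa

Looking at the final sound of each stem: -ol when the stem ends in a voiceless consonant (*anbuh*, *ledat*); -vu when the stem ends in a voiced consonant (*viboz*, *lujmoj*); -awa when the stem ends in a vowel (*esu*, *hepo*, *vi*).
Since the final sound of *onot* is /t/ (a voiceless consonant), it takes -ol, giving *onotol*.
The final sound of *ifu* is /u/, which is a vowel, so the suffix is -awa, giving *ifuawa*.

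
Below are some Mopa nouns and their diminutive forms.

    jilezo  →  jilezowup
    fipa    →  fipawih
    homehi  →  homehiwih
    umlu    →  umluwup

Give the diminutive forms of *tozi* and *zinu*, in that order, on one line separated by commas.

toziwih, zinuwup

The suffix is conditioned by the last vowel: -wup when the last vowel of the stem is a rounded vowel (*jilezo*, *umlu*); -wih when the last vowel of the stem is an unrounded vowel (*fipa*, *homehi*).
The last vowel of *tozi* is /i/, which is an unrounded vowel, so the suffix is -wih, giving *toziwih*.
Since the last vowel of *zinu* is /u/ (a rounded vowel), it takes -wup, giving *zinuwup*.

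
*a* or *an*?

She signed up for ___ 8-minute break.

The indefinite article is chosen by the initial *sound* of the following word, not its spelling.
The number *8* is spoken "eight", beginning with /eɪt/ — a vowel sound.
So the article is *an*: She signed up for an 8-minute break.

an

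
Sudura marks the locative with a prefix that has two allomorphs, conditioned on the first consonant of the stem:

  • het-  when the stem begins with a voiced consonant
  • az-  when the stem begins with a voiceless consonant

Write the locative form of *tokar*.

*tokar* — first consonant /t/ (voiceless) → az- → *aztokar*.

aztokar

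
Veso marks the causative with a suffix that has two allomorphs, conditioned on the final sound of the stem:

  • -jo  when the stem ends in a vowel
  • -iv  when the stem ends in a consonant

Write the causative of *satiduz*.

satiduziv

*satiduz*: final sound = /z/, a consonant → -iv → *satiduziv*.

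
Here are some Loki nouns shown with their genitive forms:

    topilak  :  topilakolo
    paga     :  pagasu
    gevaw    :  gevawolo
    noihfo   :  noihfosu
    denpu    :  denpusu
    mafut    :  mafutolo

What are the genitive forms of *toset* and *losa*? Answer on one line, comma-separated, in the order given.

tosetolo, losasu

The pattern is consonant vs. vowel: -olo when the stem ends in a consonant (*topilak*, *gevaw*, *mafut*); -su when the stem ends in a vowel (*paga*, *noihfo*, *denpu*).
*toset* — final sound /t/ (a consonant) → -olo → *tosetolo*.
*losa*: final sound = /a/, a vowel → -su → *losasu*.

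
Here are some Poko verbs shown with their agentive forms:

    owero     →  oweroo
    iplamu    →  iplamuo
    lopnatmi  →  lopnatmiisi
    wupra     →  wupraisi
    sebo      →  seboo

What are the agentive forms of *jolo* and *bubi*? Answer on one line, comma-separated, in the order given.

The suffix is conditioned by the last vowel: -o when the last vowel of the stem is a rounded vowel (*owero*, *iplamu*, *sebo*); -isi when the last vowel of the stem is an unrounded vowel (*lopnatmi*, *wupra*).
Since the last vowel of *jolo* is /o/ (a rounded vowel), it takes -o, giving *joloo*.
*bubi*: last vowel = /i/, an unrounded vowel → -isi → *bubiisi*.

joloo, bubiisi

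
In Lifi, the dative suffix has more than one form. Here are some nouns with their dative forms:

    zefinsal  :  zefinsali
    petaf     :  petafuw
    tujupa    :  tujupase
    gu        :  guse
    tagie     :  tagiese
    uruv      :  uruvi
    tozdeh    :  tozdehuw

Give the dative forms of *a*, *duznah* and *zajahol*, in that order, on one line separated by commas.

The suffix is conditioned by the final sound: -uw when the stem ends in a voiceless consonant (*petaf*, *tozdeh*); -i when the stem ends in a voiced consonant (*zefinsal*, *uruv*); -se when the stem ends in a vowel (*tujupa*, *gu*, *tagie*).
The final sound of *a* is /a/, which is a vowel, so the suffix is -se, giving *ase*.
*duznah* — final sound /h/ (a voiceless consonant) → -uw → *duznahuw*.
Since the final sound of *zajahol* is /l/ (a voiced consonant), it takes -i, giving *zajaholi*.

ase, duznahuw, zajaholi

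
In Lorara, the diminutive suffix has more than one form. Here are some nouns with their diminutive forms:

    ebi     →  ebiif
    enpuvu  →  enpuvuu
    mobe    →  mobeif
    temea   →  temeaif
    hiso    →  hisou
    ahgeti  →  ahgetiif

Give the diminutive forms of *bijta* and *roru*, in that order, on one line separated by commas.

bijtaif, roruu

The suffix is conditioned by the last vowel: -u when the last vowel of the stem is a rounded vowel (*enpuvu*, *hiso*); -if when the last vowel of the stem is an unrounded vowel (*ebi*, *mobe*, *temea*, *ahgeti*).
The last vowel of *bijta* is /a/, which is an unrounded vowel, so the suffix is -if, giving *bijtaif*.
*roru*: last vowel = /u/, a rounded vowel → -u → *roruu*.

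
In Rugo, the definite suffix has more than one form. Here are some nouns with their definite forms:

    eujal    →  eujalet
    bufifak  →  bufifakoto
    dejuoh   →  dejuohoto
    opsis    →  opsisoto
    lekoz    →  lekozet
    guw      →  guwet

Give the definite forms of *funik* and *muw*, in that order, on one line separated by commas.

The pattern is voicing of the final consonant: -oto when the stem ends in a voiceless consonant (*bufifak*, *dejuoh*, *opsis*); -et when the stem ends in a voiced consonant (*eujal*, *lekoz*, *guw*).
The final consonant of *funik* is /k/, which is voiceless, so the suffix is -oto, giving *funikoto*.
Since the final consonant of *muw* is /w/ (voiced), it takes -et, giving *muwet*.

funikoto, muwet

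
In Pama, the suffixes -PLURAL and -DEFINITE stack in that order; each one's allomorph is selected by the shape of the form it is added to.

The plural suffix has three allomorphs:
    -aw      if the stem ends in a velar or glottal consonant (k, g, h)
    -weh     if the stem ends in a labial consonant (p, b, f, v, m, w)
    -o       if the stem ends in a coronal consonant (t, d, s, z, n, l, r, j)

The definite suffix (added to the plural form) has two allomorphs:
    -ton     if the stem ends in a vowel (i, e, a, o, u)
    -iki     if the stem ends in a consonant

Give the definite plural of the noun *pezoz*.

pezozoton

*pezoz* — final consonant /z/ (coronal) → -o → *pezozo*.
The plural form *pezozo* — final sound /o/ (a vowel) → -ton → *pezozoton*.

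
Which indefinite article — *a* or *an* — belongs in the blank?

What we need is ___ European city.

a

The indefinite article is chosen by the initial *sound* of the following word, not its spelling.
*European* begins with the sound /jʊ/ (eu pronounced /jʊ/) — a consonant sound.
So the article is *a*: What we need is a European city.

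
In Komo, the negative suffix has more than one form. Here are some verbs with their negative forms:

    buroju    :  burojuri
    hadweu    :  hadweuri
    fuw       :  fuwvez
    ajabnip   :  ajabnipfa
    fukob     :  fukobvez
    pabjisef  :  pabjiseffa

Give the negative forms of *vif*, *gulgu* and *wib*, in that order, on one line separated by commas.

The suffix is conditioned by the final sound: -fa when the stem ends in a voiceless consonant (*ajabnip*, *pabjisef*); -vez when the stem ends in a voiced consonant (*fuw*, *fukob*); -ri when the stem ends in a vowel (*buroju*, *hadweu*).
Since the final sound of *vif* is /f/ (a voiceless consonant), it takes -fa, giving *viffa*.
Since the final sound of *gulgu* is /u/ (a vowel), it takes -ri, giving *gulguri*.
Since the final sound of *wib* is /b/ (a voiced consonant), it takes -vez, giving *wibvez*.

viffa, gulguri, wibvez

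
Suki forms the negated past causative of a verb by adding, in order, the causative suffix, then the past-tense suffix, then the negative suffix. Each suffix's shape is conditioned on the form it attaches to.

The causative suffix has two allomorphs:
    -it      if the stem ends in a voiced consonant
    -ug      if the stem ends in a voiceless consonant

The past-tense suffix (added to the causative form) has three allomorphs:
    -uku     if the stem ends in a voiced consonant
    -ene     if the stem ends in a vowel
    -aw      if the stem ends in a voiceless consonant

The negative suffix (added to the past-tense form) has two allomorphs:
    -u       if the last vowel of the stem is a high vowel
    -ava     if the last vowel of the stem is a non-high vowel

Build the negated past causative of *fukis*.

fukisugukuu

*fukis* — final consonant /s/ (voiceless) → -ug → *fukisug*.
Since the final sound of the causative form *fukisug* is /g/ (a voiced consonant), it takes -uku, giving *fukisuguku*.
The last vowel of the past-tense form *fukisuguku* is /u/, which is a high vowel, so the negative suffix is -u, giving *fukisugukuu*.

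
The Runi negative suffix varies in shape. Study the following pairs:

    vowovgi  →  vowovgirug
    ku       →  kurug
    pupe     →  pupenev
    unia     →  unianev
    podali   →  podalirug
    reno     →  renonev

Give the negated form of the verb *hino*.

The pattern is height harmony: -rug when the last vowel of the stem is a high vowel (*vowovgi*, *ku*, *podali*); -nev when the last vowel of the stem is a non-high vowel (*pupe*, *unia*, *reno*).
Since the last vowel of *hino* is /o/ (a non-high vowel), it takes -nev, giving *hinonev*.

hinonev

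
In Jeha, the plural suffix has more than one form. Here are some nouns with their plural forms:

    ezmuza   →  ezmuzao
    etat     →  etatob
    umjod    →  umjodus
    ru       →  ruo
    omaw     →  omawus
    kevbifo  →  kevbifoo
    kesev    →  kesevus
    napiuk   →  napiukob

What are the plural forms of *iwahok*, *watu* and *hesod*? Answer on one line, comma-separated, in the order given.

iwahokob, watuo, hesodus

Looking at the final sound of each stem: -ob when the stem ends in a voiceless consonant (*etat*, *napiuk*); -us when the stem ends in a voiced consonant (*umjod*, *omaw*, *kesev*); -o when the stem ends in a vowel (*ezmuza*, *ru*, *kevbifo*).
The final sound of *iwahok* is /k/, which is a voiceless consonant, so the suffix is -ob, giving *iwahokob*.
Since the final sound of *watu* is /u/ (a vowel), it takes -o, giving *watuo*.
*hesod* — final sound /d/ (a voiced consonant) → -us → *hesodus*.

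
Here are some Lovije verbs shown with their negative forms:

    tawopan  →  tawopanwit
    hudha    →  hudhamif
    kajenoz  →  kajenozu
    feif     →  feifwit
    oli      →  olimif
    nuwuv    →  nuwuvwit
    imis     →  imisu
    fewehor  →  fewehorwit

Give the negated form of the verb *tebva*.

tebvamif

The suffix is conditioned by the final sound: -u when the stem ends in a sibilant (*kajenoz*, *imis*); -wit when the stem ends in a non-sibilant consonant (*tawopan*, *feif*, *nuwuv*, *fewehor*); -mif when the stem ends in a vowel (*hudha*, *oli*).
The final sound of *tebva* is /a/, which is a vowel, so the suffix is -mif, giving *tebvamif*.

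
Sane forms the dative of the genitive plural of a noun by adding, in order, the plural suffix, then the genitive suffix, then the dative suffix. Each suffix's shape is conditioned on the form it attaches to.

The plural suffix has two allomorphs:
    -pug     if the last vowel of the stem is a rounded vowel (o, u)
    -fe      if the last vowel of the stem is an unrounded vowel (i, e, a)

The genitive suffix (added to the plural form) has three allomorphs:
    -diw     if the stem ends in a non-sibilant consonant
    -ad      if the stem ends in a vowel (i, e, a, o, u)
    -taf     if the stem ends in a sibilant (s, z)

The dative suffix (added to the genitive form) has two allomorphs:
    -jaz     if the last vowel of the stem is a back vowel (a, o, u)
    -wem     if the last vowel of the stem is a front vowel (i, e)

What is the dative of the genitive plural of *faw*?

fawfeadjaz

*faw*: last vowel = /a/, an unrounded vowel → -fe → *fawfe*.
The plural form *fawfe* — final sound /e/ (a vowel) → -ad → *fawfead*.
The genitive form *fawfead* — last vowel /a/ (a back vowel) → -jaz → *fawfeadjaz*.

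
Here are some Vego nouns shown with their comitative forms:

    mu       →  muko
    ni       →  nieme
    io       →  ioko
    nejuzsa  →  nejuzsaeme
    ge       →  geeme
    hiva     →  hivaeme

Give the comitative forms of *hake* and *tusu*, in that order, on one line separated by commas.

The alternation tracks the last vowel of the stem — -ko when the last vowel of the stem is a rounded vowel (*mu*, *io*); -eme when the last vowel of the stem is an unrounded vowel (*ni*, *nejuzsa*, *ge*, *hiva*).
Since the last vowel of *hake* is /e/ (an unrounded vowel), it takes -eme, giving *hakeeme*.
Since the last vowel of *tusu* is /u/ (a rounded vowel), it takes -ko, giving *tusuko*.

hakeeme, tusuko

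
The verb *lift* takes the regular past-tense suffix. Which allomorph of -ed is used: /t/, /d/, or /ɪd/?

The stem *lift* ends in /t/ or /d/.
The -ed suffix is realized as /ɪd/ after /t, d/; as /t/ after other voiceless consonants; and as /d/ after other voiced sounds.
So -ed on *lift* is pronounced /ɪd/.

/ɪd/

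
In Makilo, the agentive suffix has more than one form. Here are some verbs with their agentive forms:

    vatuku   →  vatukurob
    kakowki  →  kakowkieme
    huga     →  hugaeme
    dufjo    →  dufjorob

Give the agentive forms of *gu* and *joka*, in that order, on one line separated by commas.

The suffix is conditioned by the last vowel: -rob when the last vowel of the stem is a rounded vowel (*vatuku*, *dufjo*); -eme when the last vowel of the stem is an unrounded vowel (*kakowki*, *huga*).
*gu* — last vowel /u/ (a rounded vowel) → -rob → *gurob*.
Since the last vowel of *joka* is /a/ (an unrounded vowel), it takes -eme, giving *jokaeme*.

gurob, jokaeme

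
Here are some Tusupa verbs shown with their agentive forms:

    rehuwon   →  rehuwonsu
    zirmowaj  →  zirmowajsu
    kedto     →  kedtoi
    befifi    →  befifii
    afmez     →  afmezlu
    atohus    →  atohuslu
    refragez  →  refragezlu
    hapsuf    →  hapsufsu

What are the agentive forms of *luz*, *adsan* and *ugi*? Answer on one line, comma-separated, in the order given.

luzlu, adsansu, ugii

Looking at the final sound of each stem: -lu when the stem ends in a sibilant (*afmez*, *atohus*, *refragez*); -su when the stem ends in a non-sibilant consonant (*rehuwon*, *zirmowaj*, *hapsuf*); -i when the stem ends in a vowel (*kedto*, *befifi*).
Since the final sound of *luz* is /z/ (a sibilant), it takes -lu, giving *luzlu*.
*adsan* — final sound /n/ (a non-sibilant consonant) → -su → *adsansu*.
Since the final sound of *ugi* is /i/ (a vowel), it takes -i, giving *ugii*.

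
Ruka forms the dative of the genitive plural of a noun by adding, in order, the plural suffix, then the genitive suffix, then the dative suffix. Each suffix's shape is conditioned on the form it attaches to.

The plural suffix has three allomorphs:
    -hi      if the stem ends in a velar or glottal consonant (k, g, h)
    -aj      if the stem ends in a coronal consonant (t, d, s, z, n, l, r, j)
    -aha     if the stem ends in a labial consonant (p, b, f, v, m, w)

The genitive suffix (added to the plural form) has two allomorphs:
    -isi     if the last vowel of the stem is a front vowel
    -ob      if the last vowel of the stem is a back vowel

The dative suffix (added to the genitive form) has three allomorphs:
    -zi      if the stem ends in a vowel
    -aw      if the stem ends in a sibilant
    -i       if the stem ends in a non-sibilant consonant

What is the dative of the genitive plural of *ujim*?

ujimahaobi

Since the final consonant of *ujim* is /m/ (labial), it takes -aha, giving *ujimaha*.
The plural form *ujimaha*: last vowel = /a/, a back vowel → -ob → *ujimahaob*.
The genitive form *ujimahaob* — final sound /b/ (a non-sibilant consonant) → -i → *ujimahaobi*.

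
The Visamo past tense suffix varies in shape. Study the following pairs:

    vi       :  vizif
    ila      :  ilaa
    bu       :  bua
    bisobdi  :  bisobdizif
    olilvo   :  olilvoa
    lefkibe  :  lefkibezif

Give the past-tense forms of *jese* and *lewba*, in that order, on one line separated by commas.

The pattern is front/back vowel harmony: -zif when the last vowel of the stem is a front vowel (*vi*, *bisobdi*, *lefkibe*); -a when the last vowel of the stem is a back vowel (*ila*, *bu*, *olilvo*).
Since the last vowel of *jese* is /e/ (a front vowel), it takes -zif, giving *jesezif*.
The last vowel of *lewba* is /a/, which is a back vowel, so the suffix is -a, giving *lewbaa*.

jesezif, lewbaa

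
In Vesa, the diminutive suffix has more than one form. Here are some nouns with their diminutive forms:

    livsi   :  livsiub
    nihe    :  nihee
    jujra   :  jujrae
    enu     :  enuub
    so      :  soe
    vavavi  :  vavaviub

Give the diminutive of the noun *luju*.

The suffix is conditioned by the last vowel: -ub when the last vowel of the stem is a high vowel (*livsi*, *enu*, *vavavi*); -e when the last vowel of the stem is a non-high vowel (*nihe*, *jujra*, *so*).
Since the last vowel of *luju* is /u/ (a high vowel), it takes -ub, giving *lujuub*.

lujuub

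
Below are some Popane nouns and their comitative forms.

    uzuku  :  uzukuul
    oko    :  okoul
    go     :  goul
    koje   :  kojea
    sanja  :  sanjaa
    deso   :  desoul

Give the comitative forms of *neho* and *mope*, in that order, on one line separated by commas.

The alternation tracks the last vowel of the stem — -ul when the last vowel of the stem is a rounded vowel (*uzuku*, *oko*, *go*, *deso*); -a when the last vowel of the stem is an unrounded vowel (*koje*, *sanja*).
*neho*: last vowel = /o/, a rounded vowel → -ul → *nehoul*.
*mope*: last vowel = /e/, an unrounded vowel → -a → *mopea*.

nehoul, mopea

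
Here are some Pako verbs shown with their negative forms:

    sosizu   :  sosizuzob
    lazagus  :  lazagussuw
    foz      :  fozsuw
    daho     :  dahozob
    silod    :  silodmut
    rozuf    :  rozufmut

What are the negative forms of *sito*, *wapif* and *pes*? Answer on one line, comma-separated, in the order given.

Looking at the final sound of each stem: -suw when the stem ends in a sibilant (*lazagus*, *foz*); -mut when the stem ends in a non-sibilant consonant (*silod*, *rozuf*); -zob when the stem ends in a vowel (*sosizu*, *daho*).
Since the final sound of *sito* is /o/ (a vowel), it takes -zob, giving *sitozob*.
Since the final sound of *wapif* is /f/ (a non-sibilant consonant), it takes -mut, giving *wapifmut*.
*pes*: final sound = /s/, a sibilant → -suw → *pessuw*.

sitozob, wapifmut, pessuw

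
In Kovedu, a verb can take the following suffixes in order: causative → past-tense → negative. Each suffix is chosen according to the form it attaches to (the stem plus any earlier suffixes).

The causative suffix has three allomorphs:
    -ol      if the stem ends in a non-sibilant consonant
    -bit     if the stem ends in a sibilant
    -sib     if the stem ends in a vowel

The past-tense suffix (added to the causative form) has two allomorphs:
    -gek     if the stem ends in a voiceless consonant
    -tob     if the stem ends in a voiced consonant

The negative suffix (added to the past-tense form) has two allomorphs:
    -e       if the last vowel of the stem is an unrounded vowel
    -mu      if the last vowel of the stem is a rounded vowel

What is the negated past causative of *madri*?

madrisibtobmu

*madri*: final sound = /i/, a vowel → -sib → *madrisib*.
The final consonant of the causative form *madrisib* is /b/, which is voiced, so the past-tense suffix is -tob, giving *madrisibtob*.
The last vowel of the past-tense form *madrisibtob* is /o/, which is a rounded vowel, so the negative suffix is -mu, giving *madrisibtobmu*.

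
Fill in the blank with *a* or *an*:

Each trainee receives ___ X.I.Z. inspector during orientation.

an

The indefinite article is chosen by the initial *sound* of the following word, not its spelling.
The initialism *X.I.Z.* is read letter by letter; the first letter, X, is pronounced /ɛks/, which begins with a vowel sound.
So the article is *an*: Each trainee receives an X.I.Z. inspector during orientation.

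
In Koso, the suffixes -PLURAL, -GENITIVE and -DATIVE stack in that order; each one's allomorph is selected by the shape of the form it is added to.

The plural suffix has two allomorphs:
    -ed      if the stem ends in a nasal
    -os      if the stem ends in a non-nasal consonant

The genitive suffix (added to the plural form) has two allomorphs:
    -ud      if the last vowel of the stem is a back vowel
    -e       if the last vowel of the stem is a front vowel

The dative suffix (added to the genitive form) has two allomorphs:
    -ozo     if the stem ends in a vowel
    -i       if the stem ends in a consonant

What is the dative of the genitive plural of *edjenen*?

edjenenedeozo

*edjenen* — final consonant /n/ (a nasal) → -ed → *edjenened*.
The plural form *edjenened*: last vowel = /e/, a front vowel → -e → *edjenenede*.
Since the final sound of the genitive form *edjenenede* is /e/ (a vowel), it takes -ozo, giving *edjenenedeozo*.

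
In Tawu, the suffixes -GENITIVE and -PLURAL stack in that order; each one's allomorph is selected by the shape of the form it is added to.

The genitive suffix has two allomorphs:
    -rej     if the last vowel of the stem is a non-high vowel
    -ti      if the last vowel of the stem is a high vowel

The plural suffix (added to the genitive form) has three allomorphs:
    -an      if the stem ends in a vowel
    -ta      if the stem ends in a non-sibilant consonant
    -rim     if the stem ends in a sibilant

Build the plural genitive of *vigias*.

vigiasrejta

*vigias* — last vowel /a/ (a non-high vowel) → -rej → *vigiasrej*.
The final sound of the genitive form *vigiasrej* is /j/, which is a non-sibilant consonant, so the plural suffix is -ta, giving *vigiasrejta*.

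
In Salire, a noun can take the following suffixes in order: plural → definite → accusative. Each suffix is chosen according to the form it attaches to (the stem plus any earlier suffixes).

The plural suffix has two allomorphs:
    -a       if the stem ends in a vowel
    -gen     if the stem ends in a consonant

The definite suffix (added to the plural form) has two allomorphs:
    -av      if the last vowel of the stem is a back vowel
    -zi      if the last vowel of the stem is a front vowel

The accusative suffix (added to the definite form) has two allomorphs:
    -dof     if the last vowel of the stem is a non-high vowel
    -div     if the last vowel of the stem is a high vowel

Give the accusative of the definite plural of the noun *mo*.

Since the final sound of *mo* is /o/ (a vowel), it takes -a, giving *moa*.
The plural form *moa*: last vowel = /a/, a back vowel → -av → *moaav*.
The definite form *moaav*: last vowel = /a/, a non-high vowel → -dof → *moaavdof*.

moaavdof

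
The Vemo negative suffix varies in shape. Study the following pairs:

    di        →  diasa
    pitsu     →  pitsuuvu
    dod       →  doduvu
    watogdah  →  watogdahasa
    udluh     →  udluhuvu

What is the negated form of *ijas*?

The suffix is conditioned by the last vowel: -uvu when the last vowel of the stem is a rounded vowel (*pitsu*, *dod*, *udluh*); -asa when the last vowel of the stem is an unrounded vowel (*di*, *watogdah*).
Since the last vowel of *ijas* is /a/ (an unrounded vowel), it takes -asa, giving *ijasasa*.

ijasasa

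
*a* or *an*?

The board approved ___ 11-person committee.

an

The indefinite article is chosen by the initial *sound* of the following word, not its spelling.
The number *11* is spoken "eleven", beginning with /ɪˈlɛvən/ — a vowel sound.
So the article is *an*: The board approved an 11-person committee.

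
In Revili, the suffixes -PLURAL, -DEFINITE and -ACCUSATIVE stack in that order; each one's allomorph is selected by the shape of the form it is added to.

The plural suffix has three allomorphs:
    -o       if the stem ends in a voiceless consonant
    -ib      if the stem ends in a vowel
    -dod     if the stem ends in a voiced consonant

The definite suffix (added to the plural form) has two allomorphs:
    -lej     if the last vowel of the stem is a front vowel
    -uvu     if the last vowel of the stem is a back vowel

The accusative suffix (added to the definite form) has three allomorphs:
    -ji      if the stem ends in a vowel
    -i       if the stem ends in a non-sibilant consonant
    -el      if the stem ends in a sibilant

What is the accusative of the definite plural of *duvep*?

The final sound of *duvep* is /p/, which is a voiceless consonant, so the plural suffix is -o, giving *duvepo*.
The plural form *duvepo* — last vowel /o/ (a back vowel) → -uvu → *duvepouvu*.
The definite form *duvepouvu* — final sound /u/ (a vowel) → -ji → *duvepouvuji*.

duvepouvuji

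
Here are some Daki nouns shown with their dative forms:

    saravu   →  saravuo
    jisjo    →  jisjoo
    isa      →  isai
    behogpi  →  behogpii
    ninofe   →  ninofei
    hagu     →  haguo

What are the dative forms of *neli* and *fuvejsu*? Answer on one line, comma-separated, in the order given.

nelii, fuvejsuo

The alternation tracks the last vowel of the stem — -o when the last vowel of the stem is a rounded vowel (*saravu*, *jisjo*, *hagu*); -i when the last vowel of the stem is an unrounded vowel (*isa*, *behogpi*, *ninofe*).
*neli*: last vowel = /i/, an unrounded vowel → -i → *nelii*.
*fuvejsu*: last vowel = /u/, a rounded vowel → -o → *fuvejsuo*.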